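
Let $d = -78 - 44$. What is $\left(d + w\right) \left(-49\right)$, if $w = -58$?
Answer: $8820$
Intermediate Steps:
$d = -122$ ($d = -78 - 44 = -122$)
$\left(d + w\right) \left(-49\right) = \left(-122 - 58\right) \left(-49\right) = \left(-180\right) \left(-49\right) = 8820$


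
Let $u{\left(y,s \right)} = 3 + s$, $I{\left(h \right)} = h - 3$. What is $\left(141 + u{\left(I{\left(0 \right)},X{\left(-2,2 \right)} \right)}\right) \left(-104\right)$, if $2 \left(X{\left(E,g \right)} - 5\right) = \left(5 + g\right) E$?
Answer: $-14768$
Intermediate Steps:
$I{\left(h \right)} = -3 + h$
$X{\left(E,g \right)} = 5 + \frac{E \left(5 + g\right)}{2}$ ($X{\left(E,g \right)} = 5 + \frac{\left(5 + g\right) E}{2} = 5 + \frac{E \left(5 + g\right)}{2}$)
$\left(141 + u{\left(I{\left(0 \right)},X{\left(-2,2 \right)} \right)}\right) \left(-104\right) = \left(141 + \left(3 + \left(5 + \frac{5}{2} \left(-2\right) + \frac{1}{2} \left(-2\right) 2\right)\right)\right) \left(-104\right) = \left(141 + \left(3 - 2\right)\right) \left(-104\right) = \left(141 + 1\right) \left(-104\right) = 142 \left(-104\right) = -14768$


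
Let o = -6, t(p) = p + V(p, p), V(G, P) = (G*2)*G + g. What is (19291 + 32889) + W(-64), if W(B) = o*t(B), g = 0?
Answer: 3412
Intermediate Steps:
V(G, P) = 2*G² (V(G, P) = (G*2)*G + 0 = (2*G)*G + 0 = 2*G² + 0 = 2*G²)
t(p) = p + 2*p²
W(B) = -6*B*(1 + 2*B)
(19291 + 32889) + W(-64) = (19291 + 32889) + 6*(-64)*(-1 - 2*(-64)) = 52180 + 6*(-64)*(-1 + 128) = 52180 + 6*(-64)*127 = 52180 - 48768 = 3412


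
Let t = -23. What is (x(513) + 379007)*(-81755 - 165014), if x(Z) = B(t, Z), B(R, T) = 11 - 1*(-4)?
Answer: -93530879918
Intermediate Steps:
B(R, T) = 15 (B(R, T) = 11 + 4 = 15)
x(Z) = 15
(x(513) + 379007)*(-81755 - 165014) = (15 + 379007)*(-81755 - 165014) = 379022*(-246769) = -93530879918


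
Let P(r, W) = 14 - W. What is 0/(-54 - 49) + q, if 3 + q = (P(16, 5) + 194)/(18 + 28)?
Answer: 65/46 ≈ 1.4130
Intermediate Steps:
q = 65/46 (q = -3 + ((14 - 1*5) + 194)/(18 + 28) = -3 + ((14 - 5) + 194)/46 = -3 + (9 + 194)*(1/46) = -3 + 203*(1/46) = -3 + 203/46 = 65/46 ≈ 1.4130)
0/(-54 - 49) + q = 0/(-54 - 49) + 65/46 = 0/(-103) + 65/46 = 0*(-1/103) + 65/46 = 0 + 65/46 = 65/46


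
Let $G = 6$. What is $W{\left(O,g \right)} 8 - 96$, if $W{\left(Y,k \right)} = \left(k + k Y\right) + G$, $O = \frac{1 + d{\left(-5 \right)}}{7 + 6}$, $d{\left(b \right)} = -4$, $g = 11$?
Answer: $\frac{256}{13} \approx 19.692$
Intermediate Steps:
$O = - \frac{3}{13}$ ($O = \frac{1 - 4}{7 + 6} = - \frac{3}{13} \approx -0.23077$)
$W{\left(Y,k \right)} = 6 + k + Y k$ ($W{\left(Y,k \right)} = \left(k + k Y\right) + 6 = \left(k + Y k\right) + 6 = 6 + k + Y k$)
$W{\left(O,g \right)} 8 - 96 = \left(6 + 11 - \frac{33}{13}\right) 8 - 96 = \frac{188}{13} \cdot 8 - 96 = \frac{1504}{13} - 96 = \frac{256}{13}$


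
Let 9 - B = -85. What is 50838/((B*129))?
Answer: 8473/2021 ≈ 4.1925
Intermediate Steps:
B = 94 (B = 9 - 1*(-85) = 9 + 85 = 94)
50838/((B*129)) = 50838/((94*129)) = 50838/12126 = 50838*(1/12126) = 8473/2021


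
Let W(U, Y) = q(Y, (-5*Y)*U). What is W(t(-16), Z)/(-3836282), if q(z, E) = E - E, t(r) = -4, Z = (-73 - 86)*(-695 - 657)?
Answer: 0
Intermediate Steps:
Z = 214968 (Z = -159*(-1352) = 214968)
q(z, E) = 0
W(U, Y) = 0
W(t(-16), Z)/(-3836282) = 0/(-3836282) = 0*(-1/3836282) = 0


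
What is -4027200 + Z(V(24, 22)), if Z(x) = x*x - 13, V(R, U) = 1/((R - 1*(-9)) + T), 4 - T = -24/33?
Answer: -693586758804/172225 ≈ -4.0272e+6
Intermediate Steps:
T = 52/11 (T = 4 - (-24)/33 = 4 - 1*(-8/11) = 4 + 8/11 = 52/11 ≈ 4.7273)
V(R, U) = 1/(151/11 + R) (V(R, U) = 1/((R - 1*(-9)) + 52/11) = 1/((R + 9) + 52/11) = 1/((9 + R) + 52/11) = 1/(151/11 + R))
Z(x) = -13 + x² (Z(x) = x² - 13 = -13 + x²)
-4027200 + Z(V(24, 22)) = -4027200 + (-13 + (11/(151 + 11*24))²) = -4027200 + (-13 + (11/(151 + 264))²) = -4027200 + (-13 + (11/415)²) = -4027200 + (-13 + 121/172225) = -4027200 - 2238804/172225 = -693586758804/172225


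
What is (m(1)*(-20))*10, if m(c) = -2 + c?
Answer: 200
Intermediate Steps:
(m(1)*(-20))*10 = ((-2 + 1)*(-20))*10 = -1*(-20)*10 = 20*10 = 200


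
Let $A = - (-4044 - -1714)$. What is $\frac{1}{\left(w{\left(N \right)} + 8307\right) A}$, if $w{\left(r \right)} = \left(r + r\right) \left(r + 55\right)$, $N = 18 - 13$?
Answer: $\frac{1}{20753310} \approx 4.8185 \cdot 10^{-8}$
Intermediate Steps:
$N = 5$ ($N = 18 - 13 = 5$)
$w{\left(r \right)} = 2 r \left(55 + r\right)$
$A = 2330$ ($A = - (-4044 + 1714) = \left(-1\right) \left(-2330\right) = 2330$)
$\frac{1}{\left(w{\left(N \right)} + 8307\right) A} = \frac{1}{\left(2 \cdot 5 \left(55 + 5\right) + 8307\right) 2330} = \frac{1}{2 \cdot 5 \cdot 60 + 8307} \cdot \frac{1}{2330} = \frac{1}{600 + 8307} \cdot \frac{1}{2330} = \frac{1}{8907} \cdot \frac{1}{2330} = \frac{1}{20753310}$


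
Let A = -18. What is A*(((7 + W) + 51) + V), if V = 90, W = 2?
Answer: -2700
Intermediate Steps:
A*(((7 + W) + 51) + V) = -18*(((7 + 2) + 51) + 90) = -18*((9 + 51) + 90) = -18*(60 + 90) = -18*150 = -2700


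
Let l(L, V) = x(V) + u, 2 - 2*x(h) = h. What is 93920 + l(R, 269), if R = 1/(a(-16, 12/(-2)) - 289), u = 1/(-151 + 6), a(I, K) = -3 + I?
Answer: 27198083/290 ≈ 93787.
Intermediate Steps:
x(h) = 1 - h/2
u = -1/145 (u = 1/(-145) = -1/145 ≈ -0.0068966)
R = -1/308 (R = 1/((-3 - 16) - 289) = 1/(-19 - 289) = 1/(-308) = -1/308 ≈ -0.0032468)
l(L, V) = 144/145 - V/2 (l(L, V) = (1 - V/2) - 1/145 = 144/145 - V/2)
93920 + l(R, 269) = 93920 + (144/145 - 1/2*269) = 93920 + (144/145 - 269/2) = 93920 - 38717/290 = 27198083/290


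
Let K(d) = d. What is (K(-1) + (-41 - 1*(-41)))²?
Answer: 1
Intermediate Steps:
(K(-1) + (-41 - 1*(-41)))² = (-1 + (-41 - 1*(-41)))² = (-1 + (-41 + 41))² = (-1 + 0)² = (-1)² = 1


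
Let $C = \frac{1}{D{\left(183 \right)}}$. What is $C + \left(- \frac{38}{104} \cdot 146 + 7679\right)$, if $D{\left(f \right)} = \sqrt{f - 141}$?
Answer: $\frac{198267}{26} + \frac{\sqrt{42}}{42} \approx 7625.8$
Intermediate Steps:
$D{\left(f \right)} = \sqrt{-141 + f}$
$C = \frac{\sqrt{42}}{42}$ ($C = \frac{1}{\sqrt{-141 + 183}} = \frac{1}{\sqrt{42}} = \frac{\sqrt{42}}{42} \approx 0.1543$)
$C + \left(- \frac{38}{104} \cdot 146 + 7679\right) = \frac{\sqrt{42}}{42} + \left(- \frac{38}{104} \cdot 146 + 7679\right) = \frac{\sqrt{42}}{42} + \left(\left(-38\right) \frac{1}{104} \cdot 146 + 7679\right) = \frac{\sqrt{42}}{42} + \left(\left(- \frac{19}{52}\right) 146 + 7679\right) = \frac{\sqrt{42}}{42} + \left(- \frac{1387}{26} + 7679\right) = \frac{\sqrt{42}}{42} + \frac{198267}{26} = \frac{198267}{26} + \frac{\sqrt{42}}{42}$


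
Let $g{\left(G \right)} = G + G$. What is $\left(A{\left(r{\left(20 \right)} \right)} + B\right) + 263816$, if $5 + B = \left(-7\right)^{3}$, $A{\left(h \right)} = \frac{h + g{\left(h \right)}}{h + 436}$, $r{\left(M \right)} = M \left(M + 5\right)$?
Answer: $\frac{20550629}{78} \approx 2.6347 \cdot 10^{5}$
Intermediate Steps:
$g{\left(G \right)} = 2 G$
$r{\left(M \right)} = M \left(5 + M\right)$
$A{\left(h \right)} = \frac{3 h}{436 + h}$ ($A{\left(h \right)} = \frac{h + 2 h}{h + 436} = \frac{3 h}{436 + h}$)
$B = -348$ ($B = -5 + \left(-7\right)^{3} = -5 - 343 = -348$)
$\left(A{\left(r{\left(20 \right)} \right)} + B\right) + 263816 = \left(\frac{3 \cdot 20 \left(5 + 20\right)}{436 + 20 \left(5 + 20\right)} - 348\right) + 263816 = \left(\frac{3 \cdot 20 \cdot 25}{436 + 20 \cdot 25} - 348\right) + 263816 = \left(3 \cdot 500 \frac{1}{436 + 500} - 348\right) + 263816 = \left(3 \cdot 500 \cdot \frac{1}{936} - 348\right) + 263816 = \left(\frac{125}{78} - 348\right) + 263816 = - \frac{27019}{78} + 263816 = \frac{20550629}{78}$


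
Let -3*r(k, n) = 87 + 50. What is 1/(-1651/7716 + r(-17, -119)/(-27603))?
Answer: -212984748/45220189 ≈ -4.7099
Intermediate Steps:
r(k, n) = -137/3 (r(k, n) = -(87 + 50)/3 = -⅓*137 = -137/3)
1/(-1651/7716 + r(-17, -119)/(-27603)) = 1/(-1651/7716 - 137/3/(-27603)) = 1/(-1651*1/7716 - 137/3*(-1/27603)) = 1/(-1651/7716 + 137/82809) = 1/(-45220189/212984748) = -212984748/45220189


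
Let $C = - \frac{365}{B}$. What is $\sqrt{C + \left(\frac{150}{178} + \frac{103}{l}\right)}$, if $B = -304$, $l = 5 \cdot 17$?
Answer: $\frac{3 \sqrt{119555467095}}{574940} \approx 1.8042$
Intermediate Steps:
$l = 85$
$C = \frac{365}{304}$ ($C = - \frac{365}{-304} = \left(-365\right) \left(- \frac{1}{304}\right) = \frac{365}{304} \approx 1.2007$)
$\sqrt{C + \left(\frac{150}{178} + \frac{103}{l}\right)} = \sqrt{\frac{365}{304} + \left(\frac{150}{178} + \frac{103}{85}\right)} = \sqrt{\frac{365}{304} + \left(150 \cdot \frac{1}{178} + 103 \cdot \frac{1}{85}\right)} = \sqrt{\frac{365}{304} + \left(\frac{75}{89} + \frac{103}{85}\right)} = \sqrt{\frac{365}{304} + \frac{15542}{7565}} = \sqrt{\frac{7485993}{2299760}} = \frac{3 \sqrt{119555467095}}{574940}$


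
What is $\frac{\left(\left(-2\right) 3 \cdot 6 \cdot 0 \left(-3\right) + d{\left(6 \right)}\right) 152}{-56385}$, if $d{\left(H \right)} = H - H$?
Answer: $0$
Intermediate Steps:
$d{\left(H \right)} = 0$
$\frac{\left(\left(-2\right) 3 \cdot 6 \cdot 0 \left(-3\right) + d{\left(6 \right)}\right) 152}{-56385} = \frac{\left(\left(-2\right) 3 \cdot 6 \cdot 0 \left(-3\right) + 0\right) 152}{-56385} = \left(\left(-6\right) 6 \cdot 0 \left(-3\right) + 0\right) 152 \left(- \frac{1}{56385}\right) = \left(\left(-36\right) 0 \left(-3\right) + 0\right) 152 \left(- \frac{1}{56385}\right) = \left(0 \left(-3\right) + 0\right) 152 \left(- \frac{1}{56385}\right) = \left(0 + 0\right) 152 \left(- \frac{1}{56385}\right) = 0 \cdot 152 \left(- \frac{1}{56385}\right) = 0 \left(- \frac{1}{56385}\right) = 0$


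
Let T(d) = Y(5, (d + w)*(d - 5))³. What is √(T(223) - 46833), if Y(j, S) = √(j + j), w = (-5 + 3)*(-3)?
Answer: √(-46833 + 10*√10) ≈ 216.34*I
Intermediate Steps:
w = 6 (w = -2*(-3) = 6)
Y(j, S) = √2*√j (Y(j, S) = √(2*j) = √2*√j)
T(d) = 10*√10 (T(d) = (√2*√5)³ = (√10)³ = 10*√10)
√(T(223) - 46833) = √(10*√10 - 46833) = √(-46833 + 10*√10)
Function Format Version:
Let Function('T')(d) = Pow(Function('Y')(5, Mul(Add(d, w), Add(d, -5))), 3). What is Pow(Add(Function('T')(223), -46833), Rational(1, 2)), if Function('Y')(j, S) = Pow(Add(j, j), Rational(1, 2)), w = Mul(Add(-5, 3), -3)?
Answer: Pow(Add(-46833, Mul(10, Pow(10, Rational(1, 2)))), Rational(1, 2)) ≈ Mul(216.34, I)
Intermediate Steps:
w = 6 (w = Mul(-2, -3) = 6)
Function('Y')(j, S) = Mul(Pow(2, Rational(1, 2)), Pow(j, Rational(1, 2))) (Function('Y')(j, S) = Pow(Mul(2, j), Rational(1, 2)) = Mul(Pow(2, Rational(1, 2)), Pow(j, Rational(1, 2))))
Function('T')(d) = Mul(10, Pow(10, Rational(1, 2))) (Function('T')(d) = Pow(Mul(Pow(2, Rational(1, 2)), Pow(5, Rational(1, 2))), 3) = Pow(Pow(10, Rational(1, 2)), 3) = Mul(10, Pow(10, Rational(1, 2))))
Pow(Add(Function('T')(223), -46833), Rational(1, 2)) = Pow(Add(Mul(10, Pow(10, Rational(1, 2))), -46833), Rational(1, 2)) = Pow(Add(-46833, Mul(10, Pow(10, Rational(1, 2)))), Rational(1, 2))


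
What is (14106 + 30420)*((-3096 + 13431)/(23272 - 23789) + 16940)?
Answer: 389497641270/517 ≈ 7.5338e+8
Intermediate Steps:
(14106 + 30420)*((-3096 + 13431)/(23272 - 23789) + 16940) = 44526*(10335/(-517) + 16940) = 44526*(10335*(-1/517) + 16940) = 44526*(-10335/517 + 16940) = 44526*(8747645/517) = 389497641270/517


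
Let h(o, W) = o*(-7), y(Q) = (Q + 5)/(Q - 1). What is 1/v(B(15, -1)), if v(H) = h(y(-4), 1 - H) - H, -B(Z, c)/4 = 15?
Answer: 5/307 ≈ 0.016287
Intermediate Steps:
B(Z, c) = -60 (B(Z, c) = -4*15 = -60)
y(Q) = (5 + Q)/(-1 + Q)
h(o, W) = -7*o
v(H) = 7/5 - H (v(H) = -7*(5 - 4)/(-1 - 4) - H = -7/(-5) - H = -(-7)/5 - H = -7*(-⅕) - H = 7/5 - H)
1/v(B(15, -1)) = 1/(7/5 - 1*(-60)) = 1/(7/5 + 60) = 1/(307/5) = 5/307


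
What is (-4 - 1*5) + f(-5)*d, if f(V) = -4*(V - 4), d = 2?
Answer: 63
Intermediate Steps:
f(V) = 16 - 4*V (f(V) = -4*(-4 + V) = 16 - 4*V)
(-4 - 1*5) + f(-5)*d = (-4 - 1*5) + (16 - 4*(-5))*2 = (-4 - 5) + (16 + 20)*2 = -9 + 36*2 = -9 + 72 = 63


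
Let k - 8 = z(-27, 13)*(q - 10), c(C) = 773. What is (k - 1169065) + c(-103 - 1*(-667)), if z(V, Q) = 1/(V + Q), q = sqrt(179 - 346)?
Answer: -8177983/7 - I*sqrt(167)/14 ≈ -1.1683e+6 - 0.92306*I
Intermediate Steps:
q = I*sqrt(167) (q = sqrt(-167) = I*sqrt(167) ≈ 12.923*I)
z(V, Q) = 1/(Q + V)
k = 61/7 - I*sqrt(167)/14 (k = 8 + (I*sqrt(167) - 10)/(13 - 27) = 8 + (-10 + I*sqrt(167))/(-14) = 8 - (-10 + I*sqrt(167))/14 = 8 + (5/7 - I*sqrt(167)/14) = 61/7 - I*sqrt(167)/14 ≈ 8.7143 - 0.92306*I)
(k - 1169065) + c(-103 - 1*(-667)) = ((61/7 - I*sqrt(167)/14) - 1169065) + 773 = (-8183394/7 - I*sqrt(167)/14) + 773 = -8177983/7 - I*sqrt(167)/14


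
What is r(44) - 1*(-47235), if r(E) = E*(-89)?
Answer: 43319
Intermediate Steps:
r(E) = -89*E
r(44) - 1*(-47235) = -89*44 - 1*(-47235) = -3916 + 47235 = 43319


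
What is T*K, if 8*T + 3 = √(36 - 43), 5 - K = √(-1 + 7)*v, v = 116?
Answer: -(3 - I*√7)*(5 - 116*√6)/8 ≈ 104.68 - 92.317*I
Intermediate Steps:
K = 5 - 116*√6 (K = 5 - √(-1 + 7)*116 = 5 - √6*116 = 5 - 116*√6 ≈ -279.14)
T = -3/8 + I*√7/8 (T = -3/8 + √(36 - 43)/8 = -3/8 + √(-7)/8 = -3/8 + (I*√7)/8 = -3/8 + I*√7/8 ≈ -0.375 + 0.33072*I)
T*K = (-3/8 + I*√7/8)*(5 - 116*√6) = (5 - 116*√6)*(-3/8 + I*√7/8)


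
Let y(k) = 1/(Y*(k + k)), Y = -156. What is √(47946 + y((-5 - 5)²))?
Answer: √116681385522/1560 ≈ 218.97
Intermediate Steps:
y(k) = -1/(312*k) (y(k) = 1/(-156*(k + k)) = 1/(-312*k) = -1/(312*k))
√(47946 + y((-5 - 5)²)) = √(47946 - 1/(312*(-5 - 5)²)) = √(47946 - 1/(312*((-10)²))) = √(47946 - 1/312/100) = √(47946 - 1/312*1/100) = √(47946 - 1/31200) = √(1495915199/31200) = √116681385522/1560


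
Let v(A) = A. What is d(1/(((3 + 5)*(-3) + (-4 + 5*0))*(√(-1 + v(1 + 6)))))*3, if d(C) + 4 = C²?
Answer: -18815/1568 ≈ -11.999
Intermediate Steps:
d(C) = -4 + C²
d(1/(((3 + 5)*(-3) + (-4 + 5*0))*(√(-1 + v(1 + 6)))))*3 = (-4 + (1/(((3 + 5)*(-3) + (-4 + 5*0))*(√(-1 + (1 + 6)))))²)*3 = (-4 + (1/((8*(-3) + (-4 + 0))*(√(-1 + 7))))²)*3 = (-4 + (1/((-24 - 4)*(√6)))²)*3 = (-4 + ((√6/6)/(-28))²)*3 = (-4 + (-√6/168)²)*3 = (-4 + 1/4704)*3 = -18815/4704*3 = -18815/1568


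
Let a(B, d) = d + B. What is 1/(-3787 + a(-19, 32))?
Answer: -1/3774 ≈ -0.00026497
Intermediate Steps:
a(B, d) = B + d
1/(-3787 + a(-19, 32)) = 1/(-3787 + (-19 + 32)) = 1/(-3787 + 13) = 1/(-3774) = -1/3774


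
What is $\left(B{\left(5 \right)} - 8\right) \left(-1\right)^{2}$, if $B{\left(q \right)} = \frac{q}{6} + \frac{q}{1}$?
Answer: $- \frac{13}{6} \approx -2.1667$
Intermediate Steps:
$B{\left(q \right)} = \frac{7 q}{6}$ ($B{\left(q \right)} = q \frac{1}{6} + q 1 = \frac{q}{6} + q = \frac{7 q}{6}$)
$\left(B{\left(5 \right)} - 8\right) \left(-1\right)^{2} = \left(\frac{7}{6} \cdot 5 - 8\right) \left(-1\right)^{2} = \left(\frac{35}{6} - 8\right) 1 = \left(- \frac{13}{6}\right) 1 = - \frac{13}{6}$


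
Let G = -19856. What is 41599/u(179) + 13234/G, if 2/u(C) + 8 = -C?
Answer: -38615027149/9928 ≈ -3.8895e+6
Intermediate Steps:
u(C) = 2/(-8 - C)
41599/u(179) + 13234/G = 41599/((-2/(8 + 179))) + 13234/(-19856) = 41599/((-2/187)) + 13234*(-1/19856) = 41599/((-2*1/187)) - 6617/9928 = 41599/(-2/187) - 6617/9928 = 41599*(-187/2) - 6617/9928 = -7779013/2 - 6617/9928 = -38615027149/9928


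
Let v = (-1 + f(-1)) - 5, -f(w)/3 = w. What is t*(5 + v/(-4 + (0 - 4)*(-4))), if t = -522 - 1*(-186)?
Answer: -1596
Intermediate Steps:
t = -336 (t = -522 + 186 = -336)
f(w) = -3*w
v = -3 (v = (-1 - 3*(-1)) - 5 = (-1 + 3) - 5 = 2 - 5 = -3)
t*(5 + v/(-4 + (0 - 4)*(-4))) = -336*(5 - 3/(-4 + (0 - 4)*(-4))) = -336*(5 - 3/(-4 - 4*(-4))) = -336*(5 - 3/(-4 + 16)) = -336*(5 - 3/12) = -336*(5 + (1/12)*(-3)) = -336*(5 - ¼) = -336*19/4 = -1596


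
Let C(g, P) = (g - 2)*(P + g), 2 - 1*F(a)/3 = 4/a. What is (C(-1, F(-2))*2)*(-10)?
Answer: 660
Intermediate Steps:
F(a) = 6 - 12/a
C(g, P) = (-2 + g)*(P + g)
(C(-1, F(-2))*2)*(-10) = (((-1)**2 - 2*(6 - 12/(-2)) - 2*(-1) + (6 - 12/(-2))*(-1))*2)*(-10) = ((1 - 2*(6 - 12*(-1/2)) + 2 + (6 - 12*(-1/2))*(-1))*2)*(-10) = ((1 - 2*(6 + 6) + 2 + (6 + 6)*(-1))*2)*(-10) = ((1 - 2*12 + 2 + 12*(-1))*2)*(-10) = ((1 - 24 + 2 - 12)*2)*(-10) = -33*2*(-10) = -66*(-10) = 660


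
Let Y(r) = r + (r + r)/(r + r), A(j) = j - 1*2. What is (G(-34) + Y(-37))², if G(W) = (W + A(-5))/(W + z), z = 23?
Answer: 126025/121 ≈ 1041.5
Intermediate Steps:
A(j) = -2 + j (A(j) = j - 2 = -2 + j)
Y(r) = 1 + r (Y(r) = r + (2*r)/((2*r)) = r + (2*r)*(1/(2*r)) = r + 1 = 1 + r)
G(W) = (-7 + W)/(23 + W) (G(W) = (W + (-2 - 5))/(W + 23) = (W - 7)/(23 + W) = (-7 + W)/(23 + W))
(G(-34) + Y(-37))² = ((-7 - 34)/(23 - 34) + (1 - 37))² = (-41/(-11) - 36)² = (-1/11*(-41) - 36)² = (41/11 - 36)² = (-355/11)² = 126025/121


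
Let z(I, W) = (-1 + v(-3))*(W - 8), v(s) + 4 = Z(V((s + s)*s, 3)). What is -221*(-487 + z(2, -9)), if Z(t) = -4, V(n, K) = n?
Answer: 73814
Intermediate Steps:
v(s) = -8 (v(s) = -4 - 4 = -8)
z(I, W) = 72 - 9*W (z(I, W) = (-1 - 8)*(W - 8) = -9*(-8 + W) = 72 - 9*W)
-221*(-487 + z(2, -9)) = -221*(-487 + (72 - 9*(-9))) = -221*(-487 + (72 + 81)) = -221*(-487 + 153) = -221*(-334) = 73814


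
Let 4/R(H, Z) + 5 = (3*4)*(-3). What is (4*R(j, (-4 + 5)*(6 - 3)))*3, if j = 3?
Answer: -48/41 ≈ -1.1707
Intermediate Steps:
R(H, Z) = -4/41 (R(H, Z) = 4/(-5 + (3*4)*(-3)) = 4/(-5 + 12*(-3)) = 4/(-5 - 36) = 4/(-41) = 4*(-1/41) = -4/41)
(4*R(j, (-4 + 5)*(6 - 3)))*3 = (4*(-4/41))*3 = -16/41*3 = -48/41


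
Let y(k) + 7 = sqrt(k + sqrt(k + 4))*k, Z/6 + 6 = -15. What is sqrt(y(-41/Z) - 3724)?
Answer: sqrt(-59233356 + 123*sqrt(14)*sqrt(41 + 3*sqrt(7630)))/126 ≈ 61.078*I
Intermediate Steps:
Z = -126 (Z = -36 + 6*(-15) = -36 - 90 = -126)
y(k) = -7 + k*sqrt(k + sqrt(4 + k)) (y(k) = -7 + sqrt(k + sqrt(k + 4))*k = -7 + sqrt(k + sqrt(4 + k))*k = -7 + k*sqrt(k + sqrt(4 + k)))
sqrt(y(-41/Z) - 3724) = sqrt((-7 + (-41/(-126))*sqrt(-41/(-126) + sqrt(4 - 41/(-126)))) - 3724) = sqrt((-7 + (-41*(-1/126))*sqrt(-41*(-1/126) + sqrt(4 - 41*(-1/126)))) - 3724) = sqrt((-7 + 41*sqrt(41/126 + sqrt(4 + 41/126))/126) - 3724) = sqrt((-7 + 41*sqrt(41/126 + sqrt(545/126))/126) - 3724) = sqrt((-7 + 41*sqrt(41/126 + sqrt(7630)/42)/126) - 3724) = sqrt(-3731 + 41*sqrt(41/126 + sqrt(7630)/42)/126)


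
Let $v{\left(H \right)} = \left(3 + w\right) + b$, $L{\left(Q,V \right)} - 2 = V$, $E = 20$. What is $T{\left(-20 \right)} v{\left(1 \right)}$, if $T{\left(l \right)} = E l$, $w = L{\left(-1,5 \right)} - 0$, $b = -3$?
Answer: $-2800$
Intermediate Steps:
$L{\left(Q,V \right)} = 2 + V$
$w = 7$ ($w = \left(2 + 5\right) - 0 = 7 + 0 = 7$)
$v{\left(H \right)} = 7$ ($v{\left(H \right)} = \left(3 + 7\right) - 3 = 10 - 3 = 7$)
$T{\left(l \right)} = 20 l$
$T{\left(-20 \right)} v{\left(1 \right)} = 20 \left(-20\right) 7 = \left(-400\right) 7 = -2800$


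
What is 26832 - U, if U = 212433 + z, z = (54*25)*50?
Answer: -253101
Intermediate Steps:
z = 67500 (z = 1350*50 = 67500)
U = 279933 (U = 212433 + 67500 = 279933)
26832 - U = 26832 - 1*279933 = 26832 - 279933 = -253101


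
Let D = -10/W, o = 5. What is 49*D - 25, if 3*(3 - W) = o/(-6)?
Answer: -10295/59 ≈ -174.49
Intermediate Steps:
W = 59/18 (W = 3 - 5/(3*(-6)) = 3 - 5*(-1)/(3*6) = 3 - ⅓*(-⅚) = 3 + 5/18 = 59/18 ≈ 3.2778)
D = -180/59 (D = -10/59/18 = -10*18/59 = -180/59 ≈ -3.0508)
49*D - 25 = 49*(-180/59) - 25 = -8820/59 - 25 = -10295/59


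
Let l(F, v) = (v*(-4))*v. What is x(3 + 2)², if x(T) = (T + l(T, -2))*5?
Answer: 3025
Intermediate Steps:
l(F, v) = -4*v² (l(F, v) = (-4*v)*v = -4*v²)
x(T) = -80 + 5*T (x(T) = (T - 4*(-2)²)*5 = (T - 4*4)*5 = (T - 16)*5 = (-16 + T)*5 = -80 + 5*T)
x(3 + 2)² = (-80 + 5*(3 + 2))² = (-80 + 5*5)² = (-80 + 25)² = (-55)² = 3025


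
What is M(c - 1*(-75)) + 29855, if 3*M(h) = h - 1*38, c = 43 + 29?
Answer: 89674/3 ≈ 29891.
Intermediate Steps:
c = 72
M(h) = -38/3 + h/3 (M(h) = (h - 1*38)/3 = (h - 38)/3 = (-38 + h)/3 = -38/3 + h/3)
M(c - 1*(-75)) + 29855 = (-38/3 + (72 - 1*(-75))/3) + 29855 = (-38/3 + (72 + 75)/3) + 29855 = (-38/3 + (1/3)*147) + 29855 = (-38/3 + 49) + 29855 = 109/3 + 29855 = 89674/3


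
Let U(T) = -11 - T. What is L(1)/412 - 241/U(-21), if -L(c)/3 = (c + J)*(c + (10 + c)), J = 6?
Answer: -25453/1030 ≈ -24.712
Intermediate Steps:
L(c) = -3*(6 + c)*(10 + 2*c) (L(c) = -3*(c + 6)*(c + (10 + c)) = -3*(6 + c)*(10 + 2*c))
L(1)/412 - 241/U(-21) = (-180 - 66*1 - 6*1²)/412 - 241/(-11 - 1*(-21)) = (-180 - 66 - 6*1)*(1/412) - 241/(-11 + 21) = (-180 - 66 - 6)*(1/412) - 241/10 = -252*1/412 - 241*⅒ = -63/103 - 241/10 = -25453/1030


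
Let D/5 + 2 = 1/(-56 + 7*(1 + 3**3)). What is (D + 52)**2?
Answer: 1385329/784 ≈ 1767.0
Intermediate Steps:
D = -279/28 (D = -10 + 5/(-56 + 7*(1 + 3**3)) = -10 + 5/(-56 + 7*(1 + 27)) = -10 + 5/(-56 + 7*28) = -10 + 5/(-56 + 196) = -10 + 5/140 = -10 + 5*(1/140) = -10 + 1/28 = -279/28 ≈ -9.9643)
(D + 52)**2 = (-279/28 + 52)**2 = (1177/28)**2 = 1385329/784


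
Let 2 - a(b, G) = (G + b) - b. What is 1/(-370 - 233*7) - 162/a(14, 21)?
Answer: 683783/80199 ≈ 8.5261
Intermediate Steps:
a(b, G) = 2 - G (a(b, G) = 2 - ((G + b) - b) = 2 - G)
1/(-370 - 233*7) - 162/a(14, 21) = 1/(-370 - 233*7) - 162/(2 - 1*21) = (⅐)/(-603) - 162/(2 - 21) = -1/603*⅐ - 162/(-19) = -1/4221 - 162*(-1/19) = -1/4221 + 162/19 = 683783/80199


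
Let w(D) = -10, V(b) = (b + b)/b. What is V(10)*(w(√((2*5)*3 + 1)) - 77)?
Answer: -174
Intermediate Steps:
V(b) = 2 (V(b) = (2*b)/b = 2)
V(10)*(w(√((2*5)*3 + 1)) - 77) = 2*(-10 - 77) = 2*(-87) = -174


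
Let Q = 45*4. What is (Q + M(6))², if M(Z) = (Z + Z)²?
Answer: 104976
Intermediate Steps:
M(Z) = 4*Z² (M(Z) = (2*Z)² = 4*Z²)
Q = 180
(Q + M(6))² = (180 + 4*6²)² = (180 + 4*36)² = (180 + 144)² = 324² = 104976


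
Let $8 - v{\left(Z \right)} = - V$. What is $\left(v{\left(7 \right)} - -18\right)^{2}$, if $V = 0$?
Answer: $676$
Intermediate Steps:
$v{\left(Z \right)} = 8$ ($v{\left(Z \right)} = 8 - \left(-1\right) 0 = 8 - 0 = 8 + 0 = 8$)
$\left(v{\left(7 \right)} - -18\right)^{2} = \left(8 - -18\right)^{2} = \left(8 + 18\right)^{2} = 26^{2} = 676$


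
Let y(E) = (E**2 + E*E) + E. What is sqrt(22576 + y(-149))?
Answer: sqrt(66829) ≈ 258.51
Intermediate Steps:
y(E) = E + 2*E**2 (y(E) = (E**2 + E**2) + E = 2*E**2 + E = E + 2*E**2)
sqrt(22576 + y(-149)) = sqrt(22576 - 149*(1 + 2*(-149))) = sqrt(22576 - 149*(1 - 298)) = sqrt(22576 - 149*(-297)) = sqrt(22576 + 44253) = sqrt(66829)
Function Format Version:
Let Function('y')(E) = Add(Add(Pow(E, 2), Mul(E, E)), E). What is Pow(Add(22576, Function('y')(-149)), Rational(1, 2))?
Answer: Pow(66829, Rational(1, 2)) ≈ 258.51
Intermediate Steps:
Function('y')(E) = Add(E, Mul(2, Pow(E, 2))) (Function('y')(E) = Add(Add(Pow(E, 2), Pow(E, 2)), E) = Add(Mul(2, Pow(E, 2)), E) = Add(E, Mul(2, Pow(E, 2))))
Pow(Add(22576, Function('y')(-149)), Rational(1, 2)) = Pow(Add(22576, Mul(-149, Add(1, Mul(2, -149)))), Rational(1, 2)) = Pow(Add(22576, Mul(-149, Add(1, -298))), Rational(1, 2)) = Pow(Add(22576, Mul(-149, -297)), Rational(1, 2)) = Pow(Add(22576, 44253), Rational(1, 2)) = Pow(66829, Rational(1, 2))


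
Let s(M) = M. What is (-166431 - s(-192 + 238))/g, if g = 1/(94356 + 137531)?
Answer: -38603852099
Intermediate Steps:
g = 1/231887 ≈ 4.3124e-6
(-166431 - s(-192 + 238))/g = (-166431 - (-192 + 238))/(1/231887) = (-166431 - 1*46)*231887 = (-166431 - 46)*231887 = -166477*231887 = -38603852099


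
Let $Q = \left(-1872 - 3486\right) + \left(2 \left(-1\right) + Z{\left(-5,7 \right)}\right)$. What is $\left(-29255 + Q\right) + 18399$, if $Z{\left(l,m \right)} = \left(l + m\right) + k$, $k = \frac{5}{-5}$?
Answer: $-16215$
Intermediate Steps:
$k = -1$ ($k = 5 \left(- \frac{1}{5}\right) = -1$)
$Z{\left(l,m \right)} = -1 + l + m$ ($Z{\left(l,m \right)} = \left(l + m\right) - 1 = -1 + l + m$)
$Q = -5359$ ($Q = \left(-1872 - 3486\right) + \left(2 \left(-1\right) - -1\right) = \left(-1872 - 3486\right) + \left(-2 + 1\right) = -5358 - 1 = -5359$)
$\left(-29255 + Q\right) + 18399 = \left(-29255 - 5359\right) + 18399 = -34614 + 18399 = -16215$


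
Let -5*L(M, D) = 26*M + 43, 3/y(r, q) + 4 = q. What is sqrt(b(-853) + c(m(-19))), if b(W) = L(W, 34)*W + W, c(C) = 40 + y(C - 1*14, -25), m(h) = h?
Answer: I*sqrt(3176494091)/29 ≈ 1943.5*I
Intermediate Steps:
y(r, q) = 3/(-4 + q)
L(M, D) = -43/5 - 26*M/5 (L(M, D) = -(26*M + 43)/5 = -(43 + 26*M)/5 = -43/5 - 26*M/5)
c(C) = 1157/29 (c(C) = 40 + 3/(-4 - 25) = 40 + 3/(-29) = 40 + 3*(-1/29) = 40 - 3/29 = 1157/29)
b(W) = W + W*(-43/5 - 26*W/5) (b(W) = (-43/5 - 26*W/5)*W + W = W*(-43/5 - 26*W/5) + W = W + W*(-43/5 - 26*W/5))
sqrt(b(-853) + c(m(-19))) = sqrt(-2/5*(-853)*(19 + 13*(-853)) + 1157/29) = sqrt(-2/5*(-853)*(19 - 11089) + 1157/29) = sqrt(-2/5*(-853)*(-11070) + 1157/29) = sqrt(-3777084 + 1157/29) = sqrt(-109534279/29) = I*sqrt(3176494091)/29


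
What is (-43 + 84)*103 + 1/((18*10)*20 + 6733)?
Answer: 43636260/10333 ≈ 4223.0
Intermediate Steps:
(-43 + 84)*103 + 1/((18*10)*20 + 6733) = 41*103 + 1/(180*20 + 6733) = 4223 + 1/(3600 + 6733) = 4223 + 1/10333 = 43636260/10333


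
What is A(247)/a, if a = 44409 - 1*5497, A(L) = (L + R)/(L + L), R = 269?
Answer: 129/4805632 ≈ 2.6844e-5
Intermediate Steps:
A(L) = (269 + L)/(2*L) (A(L) = (L + 269)/(L + L) = (269 + L)/((2*L)) = (269 + L)*(1/(2*L)) = (269 + L)/(2*L))
a = 38912 (a = 44409 - 5497 = 38912)
A(247)/a = ((½)*(269 + 247)/247)/38912 = ((½)*(1/247)*516)*(1/38912) = (258/247)*(1/38912) = 129/4805632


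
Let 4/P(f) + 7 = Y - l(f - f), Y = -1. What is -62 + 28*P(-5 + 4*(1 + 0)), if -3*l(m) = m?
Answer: -76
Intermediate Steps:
l(m) = -m/3
P(f) = -1/2 (P(f) = 4/(-7 + (-1 - (-1)*(f - f)/3)) = 4/(-7 + (-1 - (-1)*0/3)) = 4/(-7 + (-1 - 1*0)) = 4/(-7 + (-1 + 0)) = 4/(-7 - 1) = 4/(-8) = 4*(-1/8) = -1/2)
-62 + 28*P(-5 + 4*(1 + 0)) = -62 + 28*(-1/2) = -62 - 14 = -76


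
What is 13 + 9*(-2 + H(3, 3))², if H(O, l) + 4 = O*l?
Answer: 94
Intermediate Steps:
H(O, l) = -4 + O*l
13 + 9*(-2 + H(3, 3))² = 13 + 9*(-2 + (-4 + 3*3))² = 13 + 9*(-2 + (-4 + 9))² = 13 + 9*(-2 + 5)² = 13 + 9*3² = 13 + 9*9 = 13 + 81 = 94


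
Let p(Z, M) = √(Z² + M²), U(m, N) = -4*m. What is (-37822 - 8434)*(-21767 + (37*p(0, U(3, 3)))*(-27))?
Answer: 1561371280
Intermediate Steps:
p(Z, M) = √(M² + Z²)
(-37822 - 8434)*(-21767 + (37*p(0, U(3, 3)))*(-27)) = (-37822 - 8434)*(-21767 + (37*√((-4*3)² + 0²))*(-27)) = -46256*(-21767 + (37*√((-12)² + 0))*(-27)) = -46256*(-21767 + (37*√(144 + 0))*(-27)) = -46256*(-21767 + (37*√144)*(-27)) = -46256*(-21767 + (37*12)*(-27)) = -46256*(-21767 + 444*(-27)) = -46256*(-21767 - 11988) = -46256*(-33755) = 1561371280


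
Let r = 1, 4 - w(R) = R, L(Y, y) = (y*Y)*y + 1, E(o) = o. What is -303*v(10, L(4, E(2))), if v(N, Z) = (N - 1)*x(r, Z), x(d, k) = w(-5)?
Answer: -24543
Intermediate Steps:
L(Y, y) = 1 + Y*y² (L(Y, y) = (Y*y)*y + 1 = Y*y² + 1 = 1 + Y*y²)
w(R) = 4 - R
x(d, k) = 9 (x(d, k) = 4 - 1*(-5) = 4 + 5 = 9)
v(N, Z) = -9 + 9*N (v(N, Z) = (N - 1)*9 = (-1 + N)*9 = -9 + 9*N)
-303*v(10, L(4, E(2))) = -303*(-9 + 9*10) = -303*(-9 + 90) = -303*81 = -24543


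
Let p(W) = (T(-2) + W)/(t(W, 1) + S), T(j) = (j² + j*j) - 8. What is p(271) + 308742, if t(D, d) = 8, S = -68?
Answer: 18524249/60 ≈ 3.0874e+5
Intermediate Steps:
T(j) = -8 + 2*j² (T(j) = (j² + j²) - 8 = 2*j² - 8 = -8 + 2*j²)
p(W) = -W/60 (p(W) = ((-8 + 2*(-2)²) + W)/(8 - 68) = ((-8 + 2*4) + W)/(-60) = ((-8 + 8) + W)*(-1/60) = (0 + W)*(-1/60) = W*(-1/60) = -W/60)
p(271) + 308742 = -1/60*271 + 308742 = -271/60 + 308742 = 18524249/60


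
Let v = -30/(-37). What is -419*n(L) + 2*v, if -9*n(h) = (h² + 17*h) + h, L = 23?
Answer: 14619869/333 ≈ 43904.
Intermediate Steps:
v = 30/37 (v = -30*(-1/37) = 30/37 ≈ 0.81081)
n(h) = -2*h - h²/9 (n(h) = -((h² + 17*h) + h)/9 = -(h² + 18*h)/9 = -2*h - h²/9)
-419*n(L) + 2*v = -(-419)*23*(18 + 23)/9 + 2*(30/37) = -(-419)*23*41/9 + 60/37 = -419*(-943/9) + 60/37 = 395117/9 + 60/37 = 14619869/333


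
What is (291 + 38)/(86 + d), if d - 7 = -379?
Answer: -329/286 ≈ -1.1503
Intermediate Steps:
d = -372 (d = 7 - 379 = -372)
(291 + 38)/(86 + d) = (291 + 38)/(86 - 372) = 329/(-286) = 329*(-1/286) = -329/286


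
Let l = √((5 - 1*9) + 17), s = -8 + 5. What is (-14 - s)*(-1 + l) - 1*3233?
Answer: -3222 - 11*√13 ≈ -3261.7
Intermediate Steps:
s = -3
l = √13 (l = √((5 - 9) + 17) = √(-4 + 17) = √13 ≈ 3.6056)
(-14 - s)*(-1 + l) - 1*3233 = (-14 - 1*(-3))*(-1 + √13) - 1*3233 = (-14 + 3)*(-1 + √13) - 3233 = -11*(-1 + √13) - 3233 = (11 - 11*√13) - 3233 = -3222 - 11*√13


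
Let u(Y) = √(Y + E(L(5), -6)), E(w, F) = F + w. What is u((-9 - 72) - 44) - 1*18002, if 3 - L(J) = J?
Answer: -18002 + I*√133 ≈ -18002.0 + 11.533*I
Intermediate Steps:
L(J) = 3 - J
u(Y) = √(-8 + Y) (u(Y) = √(Y + (-6 + (3 - 1*5))) = √(Y + (-6 + (3 - 5))) = √(Y + (-6 - 2)) = √(Y - 8) = √(-8 + Y))
u((-9 - 72) - 44) - 1*18002 = √(-8 + ((-9 - 72) - 44)) - 1*18002 = √(-8 + (-81 - 44)) - 18002 = √(-8 - 125) - 18002 = √(-133) - 18002 = I*√133 - 18002 = -18002 + I*√133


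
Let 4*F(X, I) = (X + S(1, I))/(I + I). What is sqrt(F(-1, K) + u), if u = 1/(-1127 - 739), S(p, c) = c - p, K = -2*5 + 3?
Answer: sqrt(109315878)/26124 ≈ 0.40022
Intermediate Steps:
K = -7 (K = -10 + 3 = -7)
u = -1/1866 (u = 1/(-1866) = -1/1866 ≈ -0.00053591)
F(X, I) = (-1 + I + X)/(8*I) (F(X, I) = ((X + (I - 1*1))/(I + I))/4 = ((X + (I - 1))/((2*I)))/4 = ((X + (-1 + I))*(1/(2*I)))/4 = ((-1 + I + X)*(1/(2*I)))/4 = ((-1 + I + X)/(2*I))/4 = (-1 + I + X)/(8*I))
sqrt(F(-1, K) + u) = sqrt((1/8)*(-1 - 7 - 1)/(-7) - 1/1866) = sqrt((1/8)*(-1/7)*(-9) - 1/1866) = sqrt(9/56 - 1/1866) = sqrt(8369/52248) = sqrt(109315878)/26124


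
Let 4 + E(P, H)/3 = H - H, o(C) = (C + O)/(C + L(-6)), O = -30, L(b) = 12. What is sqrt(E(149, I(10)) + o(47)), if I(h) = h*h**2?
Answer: I*sqrt(40769)/59 ≈ 3.4223*I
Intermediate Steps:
o(C) = (-30 + C)/(12 + C) (o(C) = (C - 30)/(C + 12) = (-30 + C)/(12 + C))
I(h) = h**3
E(P, H) = -12 (E(P, H) = -12 + 3*(H - H) = -12 + 3*0 = -12 + 0 = -12)
sqrt(E(149, I(10)) + o(47)) = sqrt(-12 + (-30 + 47)/(12 + 47)) = sqrt(-12 + 17/59) = sqrt(-691/59) = I*sqrt(40769)/59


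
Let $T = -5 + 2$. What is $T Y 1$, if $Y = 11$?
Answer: $-33$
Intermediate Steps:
$T = -3$
$T Y 1 = \left(-3\right) 11 \cdot 1 = \left(-33\right) 1 = -33$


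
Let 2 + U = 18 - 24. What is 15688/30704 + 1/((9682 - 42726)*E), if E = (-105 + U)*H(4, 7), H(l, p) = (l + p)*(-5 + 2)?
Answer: 120818263099/236461244844 ≈ 0.51094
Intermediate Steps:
H(l, p) = -3*l - 3*p (H(l, p) = (l + p)*(-3) = -3*l - 3*p)
U = -8 (U = -2 + (18 - 24) = -2 - 6 = -8)
E = 3729 (E = (-105 - 8)*(-3*4 - 3*7) = -113*(-12 - 21) = -113*(-33) = 3729)
15688/30704 + 1/((9682 - 42726)*E) = 15688/30704 + 1/((9682 - 42726)*3729) = 15688*(1/30704) + (1/3729)/(-33044) = 1961/3838 - 1/33044*1/3729 = 1961/3838 - 1/123221076 = 120818263099/236461244844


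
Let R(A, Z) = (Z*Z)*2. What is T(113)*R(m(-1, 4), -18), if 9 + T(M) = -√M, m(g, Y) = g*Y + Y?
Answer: -5832 - 648*√113 ≈ -12720.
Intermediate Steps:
m(g, Y) = Y + Y*g (m(g, Y) = Y*g + Y = Y + Y*g)
R(A, Z) = 2*Z² (R(A, Z) = Z²*2 = 2*Z²)
T(M) = -9 - √M
T(113)*R(m(-1, 4), -18) = (-9 - √113)*(2*(-18)²) = (-9 - √113)*(2*324) = (-9 - √113)*648 = -5832 - 648*√113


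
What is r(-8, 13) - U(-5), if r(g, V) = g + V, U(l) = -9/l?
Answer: 16/5 ≈ 3.2000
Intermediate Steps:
r(g, V) = V + g
r(-8, 13) - U(-5) = (13 - 8) - (-9)/(-5) = 5 - (-9)*(-1)/5 = 5 - 1*9/5 = 5 - 9/5 = 16/5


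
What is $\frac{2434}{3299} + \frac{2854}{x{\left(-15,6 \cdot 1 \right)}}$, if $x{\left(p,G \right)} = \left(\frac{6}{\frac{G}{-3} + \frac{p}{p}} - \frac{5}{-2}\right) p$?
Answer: $\frac{19086262}{346395} \approx 55.1$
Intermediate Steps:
$x{\left(p,G \right)} = p \left(\frac{5}{2} + \frac{6}{1 - \frac{G}{3}}\right)$ ($x{\left(p,G \right)} = \left(\frac{6}{G \left(- \frac{1}{3}\right) + 1} - - \frac{5}{2}\right) p = \left(\frac{6}{- \frac{G}{3} + 1} + \frac{5}{2}\right) p = \left(\frac{6}{1 - \frac{G}{3}} + \frac{5}{2}\right) p = \left(\frac{5}{2} + \frac{6}{1 - \frac{G}{3}}\right) p = p \left(\frac{5}{2} + \frac{6}{1 - \frac{G}{3}}\right)$)
$\frac{2434}{3299} + \frac{2854}{x{\left(-15,6 \cdot 1 \right)}} = \frac{2434}{3299} + \frac{2854}{\frac{1}{2} \left(-15\right) \frac{1}{-3 + 6 \cdot 1} \left(-51 + 5 \cdot 6 \cdot 1\right)} = 2434 \cdot \frac{1}{3299} + \frac{2854}{\frac{1}{2} \left(-15\right) \frac{1}{-3 + 6} \left(-51 + 5 \cdot 6\right)} = \frac{2434}{3299} + \frac{2854}{\frac{1}{2} \left(-15\right) \frac{1}{3} \left(-51 + 30\right)} = \frac{2434}{3299} + \frac{2854}{\frac{1}{2} \left(-15\right) \frac{1}{3} \left(-21\right)} = \frac{2434}{3299} + \frac{2854}{\frac{105}{2}} = \frac{2434}{3299} + 2854 \cdot \frac{2}{105} = \frac{2434}{3299} + \frac{5708}{105} = \frac{19086262}{346395}$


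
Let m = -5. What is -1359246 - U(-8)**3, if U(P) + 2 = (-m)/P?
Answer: -695924691/512 ≈ -1.3592e+6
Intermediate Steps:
U(P) = -2 + 5/P (U(P) = -2 + (-1*(-5))/P = -2 + 5/P)
-1359246 - U(-8)**3 = -1359246 - (-2 + 5/(-8))**3 = -1359246 - (-2 + 5*(-1/8))**3 = -1359246 - (-2 - 5/8)**3 = -1359246 - (-21/8)**3 = -1359246 - 1*(-9261/512) = -1359246 + 9261/512 = -695924691/512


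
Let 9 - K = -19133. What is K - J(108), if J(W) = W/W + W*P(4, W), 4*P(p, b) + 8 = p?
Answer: 19249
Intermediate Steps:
K = 19142 (K = 9 - 1*(-19133) = 9 + 19133 = 19142)
P(p, b) = -2 + p/4
J(W) = 1 - W (J(W) = W/W + W*(-2 + (1/4)*4) = 1 + W*(-2 + 1) = 1 + W*(-1) = 1 - W)
K - J(108) = 19142 - (1 - 1*108) = 19142 - (1 - 108) = 19142 - 1*(-107) = 19142 + 107 = 19249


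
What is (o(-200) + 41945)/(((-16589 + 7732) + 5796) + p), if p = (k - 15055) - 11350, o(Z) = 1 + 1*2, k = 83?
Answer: -41948/29383 ≈ -1.4276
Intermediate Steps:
o(Z) = 3 (o(Z) = 1 + 2 = 3)
p = -26322 (p = (83 - 15055) - 11350 = -14972 - 11350 = -26322)
(o(-200) + 41945)/(((-16589 + 7732) + 5796) + p) = (3 + 41945)/(((-16589 + 7732) + 5796) - 26322) = 41948/((-8857 + 5796) - 26322) = 41948/(-3061 - 26322) = 41948/(-29383) = 41948*(-1/29383) = -41948/29383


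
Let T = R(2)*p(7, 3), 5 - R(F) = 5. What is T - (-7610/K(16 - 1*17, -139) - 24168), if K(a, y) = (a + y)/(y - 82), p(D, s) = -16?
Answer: 506533/14 ≈ 36181.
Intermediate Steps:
R(F) = 0 (R(F) = 5 - 1*5 = 5 - 5 = 0)
K(a, y) = (a + y)/(-82 + y)
T = 0 (T = 0*(-16) = 0)
T - (-7610/K(16 - 1*17, -139) - 24168) = 0 - (-7610*(-82 - 139)/((16 - 1*17) - 139) - 24168) = 0 - (-7610*(-221/((16 - 17) - 139)) - 24168) = 0 - (-7610*(-221/(-1 - 139)) - 24168) = 0 - (-7610/((-1/221*(-140))) - 24168) = 0 - (-7610/140/221 - 24168) = 0 - (-7610*221/140 - 24168) = 0 - (-168181/14 - 24168) = 0 - 1*(-506533/14) = 0 + 506533/14 = 506533/14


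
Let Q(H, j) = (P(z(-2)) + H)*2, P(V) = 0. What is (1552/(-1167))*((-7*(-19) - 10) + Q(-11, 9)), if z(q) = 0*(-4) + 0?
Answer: -156752/1167 ≈ -134.32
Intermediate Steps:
z(q) = 0 (z(q) = 0 + 0 = 0)
Q(H, j) = 2*H (Q(H, j) = (0 + H)*2 = H*2 = 2*H)
(1552/(-1167))*((-7*(-19) - 10) + Q(-11, 9)) = (1552/(-1167))*((-7*(-19) - 10) + 2*(-11)) = (1552*(-1/1167))*((133 - 10) - 22) = -1552*(123 - 22)/1167 = -1552/1167*101 = -156752/1167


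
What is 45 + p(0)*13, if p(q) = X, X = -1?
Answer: 32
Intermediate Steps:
p(q) = -1
45 + p(0)*13 = 45 - 1*13 = 45 - 13 = 32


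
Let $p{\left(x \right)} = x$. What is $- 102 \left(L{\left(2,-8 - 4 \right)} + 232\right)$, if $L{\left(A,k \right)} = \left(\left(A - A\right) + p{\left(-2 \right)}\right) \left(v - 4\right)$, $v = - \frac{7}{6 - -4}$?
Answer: $- \frac{123114}{5} \approx -24623.0$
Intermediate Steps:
$v = - \frac{7}{10}$ ($v = - \frac{7}{6 + 4} = - \frac{7}{10} \approx -0.7$)
$L{\left(A,k \right)} = \frac{47}{5}$ ($L{\left(A,k \right)} = \left(\left(A - A\right) - 2\right) \left(- \frac{7}{10} - 4\right) = \left(0 - 2\right) \left(- \frac{47}{10}\right) = \left(-2\right) \left(- \frac{47}{10}\right) = \frac{47}{5}$)
$- 102 \left(L{\left(2,-8 - 4 \right)} + 232\right) = - 102 \left(\frac{47}{5} + 232\right) = \left(-102\right) \frac{1207}{5} = - \frac{123114}{5}$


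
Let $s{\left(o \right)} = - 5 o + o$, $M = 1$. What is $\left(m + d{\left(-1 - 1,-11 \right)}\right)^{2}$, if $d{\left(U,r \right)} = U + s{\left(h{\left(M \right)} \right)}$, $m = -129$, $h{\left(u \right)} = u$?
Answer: $18225$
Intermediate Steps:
$s{\left(o \right)} = - 4 o$
$d{\left(U,r \right)} = -4 + U$ ($d{\left(U,r \right)} = U - 4 = -4 + U$)
$\left(m + d{\left(-1 - 1,-11 \right)}\right)^{2} = \left(-129 - 6\right)^{2} = \left(-135\right)^{2} = 18225$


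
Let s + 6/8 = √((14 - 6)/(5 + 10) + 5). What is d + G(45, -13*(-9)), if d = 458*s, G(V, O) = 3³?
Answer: -633/2 + 458*√1245/15 ≈ 760.86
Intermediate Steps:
G(V, O) = 27
s = -¾ + √1245/15 (s = -¾ + √((14 - 6)/(5 + 10) + 5) = -¾ + √(8/15 + 5) = -¾ + √(83/15) = -¾ + √1245/15 ≈ 1.6023)
d = -687/2 + 458*√1245/15 (d = 458*(-¾ + √1245/15) = -687/2 + 458*√1245/15 ≈ 733.86)
d + G(45, -13*(-9)) = (-687/2 + 458*√1245/15) + 27 = -633/2 + 458*√1245/15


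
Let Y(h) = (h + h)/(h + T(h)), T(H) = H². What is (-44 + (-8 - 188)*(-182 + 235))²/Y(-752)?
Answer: -40864397312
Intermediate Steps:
Y(h) = 2*h/(h + h²) (Y(h) = (h + h)/(h + h²) = (2*h)/(h + h²) = 2*h/(h + h²))
(-44 + (-8 - 188)*(-182 + 235))²/Y(-752) = (-44 + (-8 - 188)*(-182 + 235))²/((2/(1 - 752))) = (-44 - 196*53)²/((2/(-751))) = (-44 - 10388)²/((2*(-1/751))) = (-10432)²/(-2/751) = 108826624*(-751/2) = -40864397312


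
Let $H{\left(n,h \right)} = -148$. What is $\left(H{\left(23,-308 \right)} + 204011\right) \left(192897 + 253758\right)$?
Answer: $91056428265$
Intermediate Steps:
$\left(H{\left(23,-308 \right)} + 204011\right) \left(192897 + 253758\right) = \left(-148 + 204011\right) \left(192897 + 253758\right) = 203863 \cdot 446655 = 91056428265$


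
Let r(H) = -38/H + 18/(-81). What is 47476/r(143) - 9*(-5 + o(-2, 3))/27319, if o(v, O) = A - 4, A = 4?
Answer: -417308727492/4289083 ≈ -97296.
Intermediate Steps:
r(H) = -2/9 - 38/H (r(H) = -38/H + 18*(-1/81) = -38/H - 2/9 = -2/9 - 38/H)
o(v, O) = 0 (o(v, O) = 4 - 4 = 0)
47476/r(143) - 9*(-5 + o(-2, 3))/27319 = 47476/(-2/9 - 38/143) - 9*(-5 + 0)/27319 = 47476/(-2/9 - 38*1/143) - 9*(-5)*(1/27319) = 47476/(-2/9 - 38/143) + 45*(1/27319) = 47476/(-628/1287) + 45/27319 = 47476*(-1287/628) + 45/27319 = -15275403/157 + 45/27319 = -417308727492/4289083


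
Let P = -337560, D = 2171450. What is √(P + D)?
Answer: √1833890 ≈ 1354.2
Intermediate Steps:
√(P + D) = √(-337560 + 2171450) = √1833890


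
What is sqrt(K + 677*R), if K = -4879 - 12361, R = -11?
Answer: 3*I*sqrt(2743) ≈ 157.12*I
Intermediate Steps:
K = -17240
sqrt(K + 677*R) = sqrt(-17240 + 677*(-11)) = sqrt(-17240 - 7447) = sqrt(-24687) = 3*I*sqrt(2743)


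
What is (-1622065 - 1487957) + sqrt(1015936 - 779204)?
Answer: -3110022 + 2*sqrt(59183) ≈ -3.1095e+6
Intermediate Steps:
(-1622065 - 1487957) + sqrt(1015936 - 779204) = -3110022 + sqrt(236732) = -3110022 + 2*sqrt(59183)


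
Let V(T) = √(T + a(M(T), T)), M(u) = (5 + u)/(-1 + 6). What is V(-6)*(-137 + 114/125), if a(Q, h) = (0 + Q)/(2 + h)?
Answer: -17011*I*√595/1250 ≈ -331.95*I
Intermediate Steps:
M(u) = 1 + u/5 (M(u) = (5 + u)/5 = (5 + u)*(⅕) = 1 + u/5)
a(Q, h) = Q/(2 + h)
V(T) = √(T + (1 + T/5)/(2 + T))
V(-6)*(-137 + 114/125) = √(-6 + (1 + (⅕)*(-6))/(2 - 6))*(-137 + 114/125) = √(-6 + (1 - 6/5)/(-4))*(-137 + 114*(1/125)) = √(-6 - ¼*(-⅕))*(-137 + 114/125) = √(-6 + 1/20)*(-17011/125) = √(-119/20)*(-17011/125) = (I*√595/10)*(-17011/125) = -17011*I*√595/1250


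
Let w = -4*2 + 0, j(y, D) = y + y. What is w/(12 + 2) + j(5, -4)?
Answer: 66/7 ≈ 9.4286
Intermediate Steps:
j(y, D) = 2*y
w = -8 (w = -8 + 0 = -8)
w/(12 + 2) + j(5, -4) = -8/(12 + 2) + 2*5 = -8/14 + 10 = -8*1/14 + 10 = -4/7 + 10 = 66/7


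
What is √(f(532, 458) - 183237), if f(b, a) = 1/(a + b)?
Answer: I*√19954509190/330 ≈ 428.06*I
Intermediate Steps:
√(f(532, 458) - 183237) = √(1/(458 + 532) - 183237) = √(1/990 - 183237) = √(-181404629/990) = I*√19954509190/330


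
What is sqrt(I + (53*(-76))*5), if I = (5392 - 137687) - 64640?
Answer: 5*I*sqrt(8683) ≈ 465.91*I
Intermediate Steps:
I = -196935 (I = -132295 - 64640 = -196935)
sqrt(I + (53*(-76))*5) = sqrt(-196935 + (53*(-76))*5) = sqrt(-196935 - 4028*5) = sqrt(-196935 - 20140) = sqrt(-217075) = 5*I*sqrt(8683)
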